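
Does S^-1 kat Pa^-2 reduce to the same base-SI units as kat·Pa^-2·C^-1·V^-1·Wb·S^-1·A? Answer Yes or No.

Left side:
  S = kg⁻¹·m⁻²·s³·A².
  So S⁻¹ = kg·m²·s⁻³·A⁻².
  kat = s⁻¹·mol.
  Pa = kg·m⁻¹·s⁻².
  So Pa⁻² = kg⁻²·m²·s⁴.
  Combining: S⁻¹·kat·Pa⁻² = (kg·m²·s⁻³·A⁻²) · (s⁻¹·mol) · (kg⁻²·m²·s⁴) = kg⁻¹·m⁴·A⁻²·mol.
Right side:
  kat = s⁻¹·mol.
  Pa = kg·m⁻¹·s⁻².
  So Pa⁻² = kg⁻²·m²·s⁴.
  C = s·A.
  So C⁻¹ = s⁻¹·A⁻¹.
  V = kg·m²·s⁻³·A⁻¹.
  So V⁻¹ = kg⁻¹·m⁻²·s³·A.
  Wb = kg·m²·s⁻²·A⁻¹.
  S = kg⁻¹·m⁻²·s³·A².
  So S⁻¹ = kg·m²·s⁻³·A⁻².
  Combining: kat·Pa⁻²·C⁻¹·V⁻¹·Wb·S⁻¹·A = (s⁻¹·mol) · (kg⁻²·m²·s⁴) · (s⁻¹·A⁻¹) · (kg⁻¹·m⁻²·s³·A) · (kg·m²·s⁻²·A⁻¹) · (kg·m²·s⁻³·A⁻²) · A = kg⁻¹·m⁴·A⁻²·mol.
Both reduce to kg⁻¹·m⁴·A⁻²·mol.

Yes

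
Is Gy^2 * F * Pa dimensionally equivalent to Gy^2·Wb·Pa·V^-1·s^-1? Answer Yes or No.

Left side:
  Gy = J/kg (absorbed dose = energy per mass),
      = m²·s⁻².
  So Gy² = m⁴·s⁻⁴.
  F = C/V (capacitance = charge per voltage),
      = A·s/(kg·m²·s⁻³·A⁻¹) (substituting C and V),
      = kg⁻¹·m⁻²·s⁴·A².
  Pa = N/m² (pressure = force per area),
      = kg·m⁻¹·s⁻².
  Combining: Gy²·F·Pa = (m⁴·s⁻⁴) · (kg⁻¹·m⁻²·s⁴·A²) · (kg·m⁻¹·s⁻²) = m·s⁻²·A².
Right side:
  Gy = m²·s⁻².
  So Gy² = m⁴·s⁻⁴.
  Wb = kg·m²·s⁻²·A⁻¹.
  Pa = kg·m⁻¹·s⁻².
  V = kg·m²·s⁻³·A⁻¹.
  So V⁻¹ = kg⁻¹·m⁻²·s³·A.
  Combining: Gy²·Wb·Pa·V⁻¹·s⁻¹ = (m⁴·s⁻⁴) · (kg·m²·s⁻²·A⁻¹) · (kg·m⁻¹·s⁻²) · (kg⁻¹·m⁻²·s³·A) · s⁻¹ = kg·m³·s⁻⁶.
Left is m·s⁻²·A²; right is kg·m³·s⁻⁶ — different.

No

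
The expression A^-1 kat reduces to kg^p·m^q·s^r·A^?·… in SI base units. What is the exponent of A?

kat = s⁻¹·mol.
Combining: A⁻¹·kat = A⁻¹ · (s⁻¹·mol) = s⁻¹·A⁻¹·mol.
The exponent of A is -1.

-1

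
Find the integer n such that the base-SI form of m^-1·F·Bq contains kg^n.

-1

F = kg⁻¹·m⁻²·s⁴·A².
Bq = s⁻¹.
Combining: m⁻¹·F·Bq = m⁻¹ · (kg⁻¹·m⁻²·s⁴·A²) · s⁻¹ = kg⁻¹·m⁻³·s³·A².
The exponent of kg is -1.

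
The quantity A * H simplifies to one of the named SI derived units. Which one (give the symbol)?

Wb

H = kg·m²·s⁻²·A⁻².
Combining: A·H = A · (kg·m²·s⁻²·A⁻²) = kg·m²·s⁻²·A⁻¹.
kg·m²·s⁻²·A⁻¹ is the base-SI form of the weber.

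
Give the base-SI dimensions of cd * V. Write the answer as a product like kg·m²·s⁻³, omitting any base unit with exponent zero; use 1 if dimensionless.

V = kg·m²·s⁻³·A⁻¹.
Combining: cd·V = cd · (kg·m²·s⁻³·A⁻¹) = kg·m²·s⁻³·A⁻¹·cd.

kg·m²·s⁻³·A⁻¹·cd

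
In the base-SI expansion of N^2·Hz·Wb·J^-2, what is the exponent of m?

N = kg·m/s² = kg·m·s⁻² (force = mass × acceleration).
So N² = kg²·m²·s⁻⁴.
Hz = 1/s = s⁻¹ (frequency is cycles per second).
Wb = V·s (flux: a volt is a weber per second),
    = kg·m²·s⁻²·A⁻¹.
J = N·m (work = force × distance),
    = kg·m²·s⁻².
So J⁻² = kg⁻²·m⁻⁴·s⁴.
Combining: N²·Hz·Wb·J⁻² = (kg²·m²·s⁻⁴) · s⁻¹ · (kg·m²·s⁻²·A⁻¹) · (kg⁻²·m⁻⁴·s⁴) = kg·s⁻³·A⁻¹.
The exponent of m is 0.

0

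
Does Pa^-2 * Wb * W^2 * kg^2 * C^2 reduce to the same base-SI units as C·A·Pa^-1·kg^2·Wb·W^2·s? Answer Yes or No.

No

Left side:
  Pa = N/m² (pressure = force per area),
      = kg·m⁻¹·s⁻².
  So Pa⁻² = kg⁻²·m²·s⁴.
  Wb = V·s (flux: a volt is a weber per second),
      = kg·m²·s⁻²·A⁻¹.
  W = J/s (power = energy per time),
      = kg·m²·s⁻³.
  So W² = kg²·m⁴·s⁻⁶.
  C = A·s = s·A (charge = current × time).
  So C² = s²·A².
  Combining: Pa⁻²·Wb·W²·kg²·C² = (kg⁻²·m²·s⁴) · (kg·m²·s⁻²·A⁻¹) · (kg²·m⁴·s⁻⁶) · kg² · (s²·A²) = kg³·m⁸·s⁻²·A.
Right side:
  C = A·s = s·A (charge = current × time).
  Pa = N/m² (pressure = force per area),
      = kg·m⁻¹·s⁻².
  So Pa⁻¹ = kg⁻¹·m·s².
  Wb = V·s (flux: a volt is a weber per second),
      = kg·m²·s⁻²·A⁻¹.
  W = J/s (power = energy per time),
      = kg·m²·s⁻³.
  So W² = kg²·m⁴·s⁻⁶.
  Combining: C·A·Pa⁻¹·kg²·Wb·W²·s = (s·A) · A · (kg⁻¹·m·s²) · kg² · (kg·m²·s⁻²·A⁻¹) · (kg²·m⁴·s⁻⁶) · s = kg⁴·m⁷·s⁻⁴·A.
Left is kg³·m⁸·s⁻²·A; right is kg⁴·m⁷·s⁻⁴·A — different.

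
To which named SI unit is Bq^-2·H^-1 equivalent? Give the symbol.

Bq = s⁻¹.
So Bq⁻² = s².
H = kg·m²·s⁻²·A⁻².
So H⁻¹ = kg⁻¹·m⁻²·s²·A².
Combining: Bq⁻²·H⁻¹ = s² · (kg⁻¹·m⁻²·s²·A²) = kg⁻¹·m⁻²·s⁴·A².
kg⁻¹·m⁻²·s⁴·A² is the base-SI form of the farad.

F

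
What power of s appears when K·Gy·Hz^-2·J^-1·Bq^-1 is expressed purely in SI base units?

3

Gy = m²·s⁻².
Hz = s⁻¹.
So Hz⁻² = s².
J = kg·m²·s⁻².
So J⁻¹ = kg⁻¹·m⁻²·s².
Bq = s⁻¹.
So Bq⁻¹ = s.
Combining: K·Gy·Hz⁻²·J⁻¹·Bq⁻¹ = K · (m²·s⁻²) · s² · (kg⁻¹·m⁻²·s²) · s = kg⁻¹·s³·K.
The exponent of s is 3.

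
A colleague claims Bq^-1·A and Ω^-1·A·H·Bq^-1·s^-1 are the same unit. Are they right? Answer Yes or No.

Yes

Left side:
  Bq = s⁻¹.
  So Bq⁻¹ = s.
  Combining: Bq⁻¹·A = s · A = s·A.
Right side:
  Ω = kg·m²·s⁻³·A⁻².
  So Ω⁻¹ = kg⁻¹·m⁻²·s³·A².
  H = kg·m²·s⁻²·A⁻².
  Bq = s⁻¹.
  So Bq⁻¹ = s.
  Combining: Ω⁻¹·A·H·Bq⁻¹·s⁻¹ = (kg⁻¹·m⁻²·s³·A²) · A · (kg·m²·s⁻²·A⁻²) · s · s⁻¹ = s·A.
Both reduce to s·A.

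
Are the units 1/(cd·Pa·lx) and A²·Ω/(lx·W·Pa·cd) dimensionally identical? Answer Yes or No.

Left side:
  Pa = N/m² (pressure = force per area),
      = kg·m⁻¹·s⁻².
  So Pa⁻¹ = kg⁻¹·m·s².
  lx = lm/m² (illuminance = luminous flux per area),
      = m⁻²·cd.
  So lx⁻¹ = m²·cd⁻¹.
  Combining: cd⁻¹·Pa⁻¹·lx⁻¹ = cd⁻¹ · (kg⁻¹·m·s²) · (m²·cd⁻¹) = kg⁻¹·m³·s²·cd⁻².
Right side:
  lx = m⁻²·cd.
  So lx⁻¹ = m²·cd⁻¹.
  W = kg·m²·s⁻³.
  So W⁻¹ = kg⁻¹·m⁻²·s³.
  Ω = kg·m²·s⁻³·A⁻².
  Pa = kg·m⁻¹·s⁻².
  So Pa⁻¹ = kg⁻¹·m·s².
  Combining: lx⁻¹·A²·W⁻¹·Ω·Pa⁻¹·cd⁻¹ = (m²·cd⁻¹) · A² · (kg⁻¹·m⁻²·s³) · (kg·m²·s⁻³·A⁻²) · (kg⁻¹·m·s²) · cd⁻¹ = kg⁻¹·m³·s²·cd⁻².
Both reduce to kg⁻¹·m³·s²·cd⁻².

Yes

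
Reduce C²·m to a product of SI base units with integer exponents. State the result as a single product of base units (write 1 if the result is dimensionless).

C = s·A.
So C² = s²·A².
Combining: C²·m = (s²·A²) · m = m·s²·A².

m·s²·A²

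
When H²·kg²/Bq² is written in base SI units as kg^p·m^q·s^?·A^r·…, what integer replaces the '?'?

-2

H = Wb/A (inductance = flux per current),
    = kg·m²·s⁻²·A⁻².
So H² = kg²·m⁴·s⁻⁴·A⁻⁴.
Bq = 1/s = s⁻¹ (activity is decays per second).
So Bq⁻² = s².
Combining: H²·Bq⁻²·kg² = (kg²·m⁴·s⁻⁴·A⁻⁴) · s² · kg² = kg⁴·m⁴·s⁻²·A⁻⁴.
The exponent of s is -2.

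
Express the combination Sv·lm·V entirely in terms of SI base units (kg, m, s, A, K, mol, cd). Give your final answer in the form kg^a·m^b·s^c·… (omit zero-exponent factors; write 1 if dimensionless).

kg·m⁴·s⁻⁵·A⁻¹·cd

Sv = J/kg (equivalent dose = energy per mass),
    = m²·s⁻².
lm = cd·sr = cd (luminous flux; sr is dimensionless).
V = W/A (potential = power per current),
    = kg·m²·s⁻³·A⁻¹.
Combining: Sv·lm·V = (m²·s⁻²) · cd · (kg·m²·s⁻³·A⁻¹) = kg·m⁴·s⁻⁵·A⁻¹·cd.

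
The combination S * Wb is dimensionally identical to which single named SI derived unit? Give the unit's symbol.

C

S = 1/Ω (conductance is reciprocal resistance),
    = kg⁻¹·m⁻²·s³·A².
Wb = V·s (flux: a volt is a weber per second),
    = kg·m²·s⁻²·A⁻¹.
Combining: S·Wb = (kg⁻¹·m⁻²·s³·A²) · (kg·m²·s⁻²·A⁻¹) = s·A.
s·A is the base-SI form of the coulomb.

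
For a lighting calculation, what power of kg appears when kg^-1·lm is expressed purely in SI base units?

lm = cd.
Combining: kg⁻¹·lm = kg⁻¹ · cd = kg⁻¹·cd.
The exponent of kg is -1.

-1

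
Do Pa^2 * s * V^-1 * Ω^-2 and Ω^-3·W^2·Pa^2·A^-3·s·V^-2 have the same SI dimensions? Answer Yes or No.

Yes

Left side:
  Pa = N/m² (pressure = force per area),
      = kg·m⁻¹·s⁻².
  So Pa² = kg²·m⁻²·s⁻⁴.
  V = W/A (potential = power per current),
      = kg·m²·s⁻³·A⁻¹.
  So V⁻¹ = kg⁻¹·m⁻²·s³·A.
  Ω = V/A (resistance = voltage per current),
      = kg·m²·s⁻³·A⁻².
  So Ω⁻² = kg⁻²·m⁻⁴·s⁶·A⁴.
  Combining: Pa²·s·V⁻¹·Ω⁻² = (kg²·m⁻²·s⁻⁴) · s · (kg⁻¹·m⁻²·s³·A) · (kg⁻²·m⁻⁴·s⁶·A⁴) = kg⁻¹·m⁻⁸·s⁶·A⁵.
Right side:
  Ω = V/A (resistance = voltage per current),
      = kg·m²·s⁻³·A⁻².
  So Ω⁻³ = kg⁻³·m⁻⁶·s⁹·A⁶.
  W = J/s (power = energy per time),
      = kg·m²·s⁻³.
  So W² = kg²·m⁴·s⁻⁶.
  Pa = N/m² (pressure = force per area),
      = kg·m⁻¹·s⁻².
  So Pa² = kg²·m⁻²·s⁻⁴.
  V = W/A (potential = power per current),
      = kg·m²·s⁻³·A⁻¹.
  So V⁻² = kg⁻²·m⁻⁴·s⁶·A².
  Combining: Ω⁻³·W²·Pa²·A⁻³·s·V⁻² = (kg⁻³·m⁻⁶·s⁹·A⁶) · (kg²·m⁴·s⁻⁶) · (kg²·m⁻²·s⁻⁴) · A⁻³ · s · (kg⁻²·m⁻⁴·s⁶·A²) = kg⁻¹·m⁻⁸·s⁶·A⁵.
Both reduce to kg⁻¹·m⁻⁸·s⁶·A⁵.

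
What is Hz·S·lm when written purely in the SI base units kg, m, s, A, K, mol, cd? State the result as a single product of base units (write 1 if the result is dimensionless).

kg⁻¹·m⁻²·s²·A²·cd

Hz = s⁻¹.
S = kg⁻¹·m⁻²·s³·A².
lm = cd.
Combining: Hz·S·lm = s⁻¹ · (kg⁻¹·m⁻²·s³·A²) · cd = kg⁻¹·m⁻²·s²·A²·cd.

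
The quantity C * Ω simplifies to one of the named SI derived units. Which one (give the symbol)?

Wb

C = s·A.
Ω = kg·m²·s⁻³·A⁻².
Combining: C·Ω = (s·A) · (kg·m²·s⁻³·A⁻²) = kg·m²·s⁻²·A⁻¹.
kg·m²·s⁻²·A⁻¹ is the base-SI form of the weber.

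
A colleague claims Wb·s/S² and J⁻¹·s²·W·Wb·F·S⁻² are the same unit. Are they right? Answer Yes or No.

No

Left side:
  Wb = V·s (flux: a volt is a weber per second),
      = kg·m²·s⁻²·A⁻¹.
  S = 1/Ω (conductance is reciprocal resistance),
      = kg⁻¹·m⁻²·s³·A².
  So S⁻² = kg²·m⁴·s⁻⁶·A⁻⁴.
  Combining: Wb·s·S⁻² = (kg·m²·s⁻²·A⁻¹) · s · (kg²·m⁴·s⁻⁶·A⁻⁴) = kg³·m⁶·s⁻⁷·A⁻⁵.
Right side:
  J = kg·m²·s⁻².
  So J⁻¹ = kg⁻¹·m⁻²·s².
  W = kg·m²·s⁻³.
  Wb = kg·m²·s⁻²·A⁻¹.
  F = kg⁻¹·m⁻²·s⁴·A².
  S = kg⁻¹·m⁻²·s³·A².
  So S⁻² = kg²·m⁴·s⁻⁶·A⁻⁴.
  Combining: J⁻¹·s²·W·Wb·F·S⁻² = (kg⁻¹·m⁻²·s²) · s² · (kg·m²·s⁻³) · (kg·m²·s⁻²·A⁻¹) · (kg⁻¹·m⁻²·s⁴·A²) · (kg²·m⁴·s⁻⁶·A⁻⁴) = kg²·m⁴·s⁻³·A⁻³.
Left is kg³·m⁶·s⁻⁷·A⁻⁵; right is kg²·m⁴·s⁻³·A⁻³ — different.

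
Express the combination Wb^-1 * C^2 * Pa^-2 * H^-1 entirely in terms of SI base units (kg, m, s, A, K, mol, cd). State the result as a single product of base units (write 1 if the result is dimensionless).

kg⁻⁴·m⁻²·s¹⁰·A⁵

Wb = V·s (flux: a volt is a weber per second),
    = kg·m²·s⁻²·A⁻¹.
So Wb⁻¹ = kg⁻¹·m⁻²·s²·A.
C = A·s = s·A (charge = current × time).
So C² = s²·A².
Pa = N/m² (pressure = force per area),
    = kg·m⁻¹·s⁻².
So Pa⁻² = kg⁻²·m²·s⁴.
H = Wb/A (inductance = flux per current),
    = kg·m²·s⁻²·A⁻².
So H⁻¹ = kg⁻¹·m⁻²·s²·A².
Combining: Wb⁻¹·C²·Pa⁻²·H⁻¹ = (kg⁻¹·m⁻²·s²·A) · (s²·A²) · (kg⁻²·m²·s⁴) · (kg⁻¹·m⁻²·s²·A²) = kg⁻⁴·m⁻²·s¹⁰·A⁵.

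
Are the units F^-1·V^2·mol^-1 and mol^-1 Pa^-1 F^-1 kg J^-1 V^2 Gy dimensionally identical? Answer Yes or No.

No

Left side:
  F = kg⁻¹·m⁻²·s⁴·A².
  So F⁻¹ = kg·m²·s⁻⁴·A⁻².
  V = kg·m²·s⁻³·A⁻¹.
  So V² = kg²·m⁴·s⁻⁶·A⁻².
  Combining: F⁻¹·V²·mol⁻¹ = (kg·m²·s⁻⁴·A⁻²) · (kg²·m⁴·s⁻⁶·A⁻²) · mol⁻¹ = kg³·m⁶·s⁻¹⁰·A⁻⁴·mol⁻¹.
Right side:
  Pa = kg·m⁻¹·s⁻².
  So Pa⁻¹ = kg⁻¹·m·s².
  F = kg⁻¹·m⁻²·s⁴·A².
  So F⁻¹ = kg·m²·s⁻⁴·A⁻².
  J = kg·m²·s⁻².
  So J⁻¹ = kg⁻¹·m⁻²·s².
  V = kg·m²·s⁻³·A⁻¹.
  So V² = kg²·m⁴·s⁻⁶·A⁻².
  Gy = m²·s⁻².
  Combining: mol⁻¹·Pa⁻¹·F⁻¹·kg·J⁻¹·V²·Gy = mol⁻¹ · (kg⁻¹·m·s²) · (kg·m²·s⁻⁴·A⁻²) · kg · (kg⁻¹·m⁻²·s²) · (kg²·m⁴·s⁻⁶·A⁻²) · (m²·s⁻²) = kg²·m⁷·s⁻⁸·A⁻⁴·mol⁻¹.
Left is kg³·m⁶·s⁻¹⁰·A⁻⁴·mol⁻¹; right is kg²·m⁷·s⁻⁸·A⁻⁴·mol⁻¹ — different.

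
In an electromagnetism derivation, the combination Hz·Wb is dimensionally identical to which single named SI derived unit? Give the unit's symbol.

V

Hz = s⁻¹.
Wb = kg·m²·s⁻²·A⁻¹.
Combining: Hz·Wb = s⁻¹ · (kg·m²·s⁻²·A⁻¹) = kg·m²·s⁻³·A⁻¹.
kg·m²·s⁻³·A⁻¹ is the base-SI form of the volt.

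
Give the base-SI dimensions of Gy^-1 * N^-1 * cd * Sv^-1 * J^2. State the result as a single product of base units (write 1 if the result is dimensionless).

Gy = J/kg (absorbed dose = energy per mass),
    = m²·s⁻².
So Gy⁻¹ = m⁻²·s².
N = kg·m/s² = kg·m·s⁻² (force = mass × acceleration).
So N⁻¹ = kg⁻¹·m⁻¹·s².
Sv = J/kg (equivalent dose = energy per mass),
    = m²·s⁻².
So Sv⁻¹ = m⁻²·s².
J = N·m (work = force × distance),
    = kg·m²·s⁻².
So J² = kg²·m⁴·s⁻⁴.
Combining: Gy⁻¹·N⁻¹·cd·Sv⁻¹·J² = (m⁻²·s²) · (kg⁻¹·m⁻¹·s²) · cd · (m⁻²·s²) · (kg²·m⁴·s⁻⁴) = kg·m⁻¹·s²·cd.

kg·m⁻¹·s²·cd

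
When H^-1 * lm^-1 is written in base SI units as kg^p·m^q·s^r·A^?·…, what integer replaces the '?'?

H = Wb/A (inductance = flux per current),
    = kg·m²·s⁻²·A⁻².
So H⁻¹ = kg⁻¹·m⁻²·s²·A².
lm = cd·sr = cd (luminous flux; sr is dimensionless).
So lm⁻¹ = cd⁻¹.
Combining: H⁻¹·lm⁻¹ = (kg⁻¹·m⁻²·s²·A²) · cd⁻¹ = kg⁻¹·m⁻²·s²·A²·cd⁻¹.
The exponent of A is 2.

2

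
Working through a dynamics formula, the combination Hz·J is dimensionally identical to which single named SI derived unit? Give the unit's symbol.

Hz = 1/s = s⁻¹ (frequency is cycles per second).
J = N·m (work = force × distance),
    = kg·m²·s⁻².
Combining: Hz·J = s⁻¹ · (kg·m²·s⁻²) = kg·m²·s⁻³.
kg·m²·s⁻³ is the base-SI form of the watt.

W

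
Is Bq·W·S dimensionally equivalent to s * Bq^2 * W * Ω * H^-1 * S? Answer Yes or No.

No

Left side:
  Bq = s⁻¹.
  W = kg·m²·s⁻³.
  S = kg⁻¹·m⁻²·s³·A².
  Combining: Bq·W·S = s⁻¹ · (kg·m²·s⁻³) · (kg⁻¹·m⁻²·s³·A²) = s⁻¹·A².
Right side:
  Bq = s⁻¹.
  So Bq² = s⁻².
  W = kg·m²·s⁻³.
  Ω = kg·m²·s⁻³·A⁻².
  H = kg·m²·s⁻²·A⁻².
  So H⁻¹ = kg⁻¹·m⁻²·s²·A².
  S = kg⁻¹·m⁻²·s³·A².
  Combining: s·Bq²·W·Ω·H⁻¹·S = s · s⁻² · (kg·m²·s⁻³) · (kg·m²·s⁻³·A⁻²) · (kg⁻¹·m⁻²·s²·A²) · (kg⁻¹·m⁻²·s³·A²) = s⁻²·A².
Left is s⁻¹·A²; right is s⁻²·A² — different.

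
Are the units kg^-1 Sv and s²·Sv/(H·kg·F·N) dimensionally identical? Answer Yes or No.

No

Left side:
  Sv = m²·s⁻².
  Combining: kg⁻¹·Sv = kg⁻¹ · (m²·s⁻²) = kg⁻¹·m²·s⁻².
Right side:
  H = Wb/A (inductance = flux per current),
      = kg·m²·s⁻²·A⁻².
  So H⁻¹ = kg⁻¹·m⁻²·s²·A².
  Sv = J/kg (equivalent dose = energy per mass),
      = m²·s⁻².
  F = C/V (capacitance = charge per voltage),
      = A·s/(kg·m²·s⁻³·A⁻¹) (substituting C and V),
      = kg⁻¹·m⁻²·s⁴·A².
  So F⁻¹ = kg·m²·s⁻⁴·A⁻².
  N = kg·m/s² = kg·m·s⁻² (force = mass × acceleration).
  So N⁻¹ = kg⁻¹·m⁻¹·s².
  Combining: H⁻¹·s²·Sv·kg⁻¹·F⁻¹·N⁻¹ = (kg⁻¹·m⁻²·s²·A²) · s² · (m²·s⁻²) · kg⁻¹ · (kg·m²·s⁻⁴·A⁻²) · (kg⁻¹·m⁻¹·s²) = kg⁻²·m.
Left is kg⁻¹·m²·s⁻²; right is kg⁻²·m — different.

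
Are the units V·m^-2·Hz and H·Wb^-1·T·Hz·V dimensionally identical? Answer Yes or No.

Left side:
  V = W/A (potential = power per current),
      = kg·m²·s⁻³·A⁻¹.
  Hz = 1/s = s⁻¹ (frequency is cycles per second).
  Combining: V·m⁻²·Hz = (kg·m²·s⁻³·A⁻¹) · m⁻² · s⁻¹ = kg·s⁻⁴·A⁻¹.
Right side:
  H = Wb/A (inductance = flux per current),
      = kg·m²·s⁻²·A⁻².
  Wb = V·s (flux: a volt is a weber per second),
      = kg·m²·s⁻²·A⁻¹.
  So Wb⁻¹ = kg⁻¹·m⁻²·s²·A.
  T = Wb/m² (flux density = flux per area),
      = kg·s⁻²·A⁻¹.
  Hz = 1/s = s⁻¹ (frequency is cycles per second).
  V = W/A (potential = power per current),
      = kg·m²·s⁻³·A⁻¹.
  Combining: H·Wb⁻¹·T·Hz·V = (kg·m²·s⁻²·A⁻²) · (kg⁻¹·m⁻²·s²·A) · (kg·s⁻²·A⁻¹) · s⁻¹ · (kg·m²·s⁻³·A⁻¹) = kg²·m²·s⁻⁶·A⁻³.
Left is kg·s⁻⁴·A⁻¹; right is kg²·m²·s⁻⁶·A⁻³ — different.

No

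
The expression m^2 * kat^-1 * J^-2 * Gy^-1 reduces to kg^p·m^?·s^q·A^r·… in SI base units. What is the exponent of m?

kat = mol/s = s⁻¹·mol (catalytic activity).
So kat⁻¹ = s·mol⁻¹.
J = N·m (work = force × distance),
    = kg·m²·s⁻².
So J⁻² = kg⁻²·m⁻⁴·s⁴.
Gy = J/kg (absorbed dose = energy per mass),
    = m²·s⁻².
So Gy⁻¹ = m⁻²·s².
Combining: m²·kat⁻¹·J⁻²·Gy⁻¹ = m² · (s·mol⁻¹) · (kg⁻²·m⁻⁴·s⁴) · (m⁻²·s²) = kg⁻²·m⁻⁴·s⁷·mol⁻¹.
The exponent of m is -4.

-4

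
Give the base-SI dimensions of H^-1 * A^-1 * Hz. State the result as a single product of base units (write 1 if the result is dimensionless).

H = Wb/A (inductance = flux per current),
    = kg·m²·s⁻²·A⁻².
So H⁻¹ = kg⁻¹·m⁻²·s²·A².
Hz = 1/s = s⁻¹ (frequency is cycles per second).
Combining: H⁻¹·A⁻¹·Hz = (kg⁻¹·m⁻²·s²·A²) · A⁻¹ · s⁻¹ = kg⁻¹·m⁻²·s·A.

kg⁻¹·m⁻²·s·A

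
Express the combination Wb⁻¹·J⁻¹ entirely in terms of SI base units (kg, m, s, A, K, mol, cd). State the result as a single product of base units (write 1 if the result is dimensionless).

kg⁻²·m⁻⁴·s⁴·A

Wb = kg·m²·s⁻²·A⁻¹.
So Wb⁻¹ = kg⁻¹·m⁻²·s²·A.
J = kg·m²·s⁻².
So J⁻¹ = kg⁻¹·m⁻²·s².
Combining: Wb⁻¹·J⁻¹ = (kg⁻¹·m⁻²·s²·A) · (kg⁻¹·m⁻²·s²) = kg⁻²·m⁻⁴·s⁴·A.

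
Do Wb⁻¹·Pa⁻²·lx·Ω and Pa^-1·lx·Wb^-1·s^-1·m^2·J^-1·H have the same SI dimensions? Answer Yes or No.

No

Left side:
  Wb = V·s (flux: a volt is a weber per second),
      = kg·m²·s⁻²·A⁻¹.
  So Wb⁻¹ = kg⁻¹·m⁻²·s²·A.
  Pa = N/m² (pressure = force per area),
      = kg·m⁻¹·s⁻².
  So Pa⁻² = kg⁻²·m²·s⁴.
  lx = lm/m² (illuminance = luminous flux per area),
      = m⁻²·cd.
  Ω = V/A (resistance = voltage per current),
      = kg·m²·s⁻³·A⁻².
  Combining: Wb⁻¹·Pa⁻²·lx·Ω = (kg⁻¹·m⁻²·s²·A) · (kg⁻²·m²·s⁴) · (m⁻²·cd) · (kg·m²·s⁻³·A⁻²) = kg⁻²·s³·A⁻¹·cd.
Right side:
  Pa = N/m² (pressure = force per area),
      = kg·m⁻¹·s⁻².
  So Pa⁻¹ = kg⁻¹·m·s².
  lx = lm/m² (illuminance = luminous flux per area),
      = m⁻²·cd.
  Wb = V·s (flux: a volt is a weber per second),
      = kg·m²·s⁻²·A⁻¹.
  So Wb⁻¹ = kg⁻¹·m⁻²·s²·A.
  J = N·m (work = force × distance),
      = kg·m²·s⁻².
  So J⁻¹ = kg⁻¹·m⁻²·s².
  H = Wb/A (inductance = flux per current),
      = kg·m²·s⁻²·A⁻².
  Combining: Pa⁻¹·lx·Wb⁻¹·s⁻¹·m²·J⁻¹·H = (kg⁻¹·m·s²) · (m⁻²·cd) · (kg⁻¹·m⁻²·s²·A) · s⁻¹ · m² · (kg⁻¹·m⁻²·s²) · (kg·m²·s⁻²·A⁻²) = kg⁻²·m⁻¹·s³·A⁻¹·cd.
Left is kg⁻²·s³·A⁻¹·cd; right is kg⁻²·m⁻¹·s³·A⁻¹·cd — different.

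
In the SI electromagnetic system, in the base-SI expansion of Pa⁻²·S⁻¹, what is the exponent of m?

Pa = N/m² (pressure = force per area),
    = kg·m⁻¹·s⁻².
So Pa⁻² = kg⁻²·m²·s⁴.
S = 1/Ω (conductance is reciprocal resistance),
    = kg⁻¹·m⁻²·s³·A².
So S⁻¹ = kg·m²·s⁻³·A⁻².
Combining: Pa⁻²·S⁻¹ = (kg⁻²·m²·s⁴) · (kg·m²·s⁻³·A⁻²) = kg⁻¹·m⁴·s·A⁻².
The exponent of m is 4.

4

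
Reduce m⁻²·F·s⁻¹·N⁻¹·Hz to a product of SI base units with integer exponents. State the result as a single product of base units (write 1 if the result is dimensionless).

kg⁻²·m⁻⁵·s⁴·A²

F = C/V (capacitance = charge per voltage),
    = A·s/(kg·m²·s⁻³·A⁻¹) (substituting C and V),
    = kg⁻¹·m⁻²·s⁴·A².
N = kg·m/s² = kg·m·s⁻² (force = mass × acceleration).
So N⁻¹ = kg⁻¹·m⁻¹·s².
Hz = 1/s = s⁻¹ (frequency is cycles per second).
Combining: m⁻²·F·s⁻¹·N⁻¹·Hz = m⁻² · (kg⁻¹·m⁻²·s⁴·A²) · s⁻¹ · (kg⁻¹·m⁻¹·s²) · s⁻¹ = kg⁻²·m⁻⁵·s⁴·A².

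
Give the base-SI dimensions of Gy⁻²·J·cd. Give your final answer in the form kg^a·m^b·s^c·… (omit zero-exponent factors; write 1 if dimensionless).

kg·m⁻²·s²·cd

Gy = J/kg (absorbed dose = energy per mass),
    = m²·s⁻².
So Gy⁻² = m⁻⁴·s⁴.
J = N·m (work = force × distance),
    = kg·m²·s⁻².
Combining: Gy⁻²·J·cd = (m⁻⁴·s⁴) · (kg·m²·s⁻²) · cd = kg·m⁻²·s²·cd.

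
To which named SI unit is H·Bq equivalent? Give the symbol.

Ω

H = Wb/A (inductance = flux per current),
    = kg·m²·s⁻²·A⁻².
Bq = 1/s = s⁻¹ (activity is decays per second).
Combining: H·Bq = (kg·m²·s⁻²·A⁻²) · s⁻¹ = kg·m²·s⁻³·A⁻².
kg·m²·s⁻³·A⁻² is the base-SI form of the ohm.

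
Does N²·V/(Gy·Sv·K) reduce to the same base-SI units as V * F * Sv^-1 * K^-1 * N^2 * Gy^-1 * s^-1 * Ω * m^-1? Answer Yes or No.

No

Left side:
  N = kg·m/s² = kg·m·s⁻² (force = mass × acceleration).
  So N² = kg²·m²·s⁻⁴.
  Gy = J/kg (absorbed dose = energy per mass),
      = m²·s⁻².
  So Gy⁻¹ = m⁻²·s².
  Sv = J/kg (equivalent dose = energy per mass),
      = m²·s⁻².
  So Sv⁻¹ = m⁻²·s².
  V = W/A (potential = power per current),
      = kg·m²·s⁻³·A⁻¹.
  Combining: N²·Gy⁻¹·Sv⁻¹·V·K⁻¹ = (kg²·m²·s⁻⁴) · (m⁻²·s²) · (m⁻²·s²) · (kg·m²·s⁻³·A⁻¹) · K⁻¹ = kg³·s⁻³·A⁻¹·K⁻¹.
Right side:
  V = kg·m²·s⁻³·A⁻¹.
  F = kg⁻¹·m⁻²·s⁴·A².
  Sv = m²·s⁻².
  So Sv⁻¹ = m⁻²·s².
  N = kg·m·s⁻².
  So N² = kg²·m²·s⁻⁴.
  Gy = m²·s⁻².
  So Gy⁻¹ = m⁻²·s².
  Ω = kg·m²·s⁻³·A⁻².
  Combining: V·F·Sv⁻¹·K⁻¹·N²·Gy⁻¹·s⁻¹·Ω·m⁻¹ = (kg·m²·s⁻³·A⁻¹) · (kg⁻¹·m⁻²·s⁴·A²) · (m⁻²·s²) · K⁻¹ · (kg²·m²·s⁻⁴) · (m⁻²·s²) · s⁻¹ · (kg·m²·s⁻³·A⁻²) · m⁻¹ = kg³·m⁻¹·s⁻³·A⁻¹·K⁻¹.
Left is kg³·s⁻³·A⁻¹·K⁻¹; right is kg³·m⁻¹·s⁻³·A⁻¹·K⁻¹ — different.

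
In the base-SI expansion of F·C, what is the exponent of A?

3

F = kg⁻¹·m⁻²·s⁴·A².
C = s·A.
Combining: F·C = (kg⁻¹·m⁻²·s⁴·A²) · (s·A) = kg⁻¹·m⁻²·s⁵·A³.
The exponent of A is 3.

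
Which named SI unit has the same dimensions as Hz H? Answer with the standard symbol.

Ω

Hz = s⁻¹.
H = kg·m²·s⁻²·A⁻².
Combining: Hz·H = s⁻¹ · (kg·m²·s⁻²·A⁻²) = kg·m²·s⁻³·A⁻².
kg·m²·s⁻³·A⁻² is the base-SI form of the ohm.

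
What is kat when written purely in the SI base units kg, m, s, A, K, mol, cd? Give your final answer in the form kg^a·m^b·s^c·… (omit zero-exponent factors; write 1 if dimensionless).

s⁻¹·mol

kat = s⁻¹·mol.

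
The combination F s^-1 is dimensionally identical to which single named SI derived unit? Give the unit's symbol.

S

F = kg⁻¹·m⁻²·s⁴·A².
Combining: F·s⁻¹ = (kg⁻¹·m⁻²·s⁴·A²) · s⁻¹ = kg⁻¹·m⁻²·s³·A².
kg⁻¹·m⁻²·s³·A² is the base-SI form of the siemens.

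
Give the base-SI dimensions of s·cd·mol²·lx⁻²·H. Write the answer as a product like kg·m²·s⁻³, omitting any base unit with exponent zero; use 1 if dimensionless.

kg·m⁶·s⁻¹·A⁻²·mol²·cd⁻¹

lx = m⁻²·cd.
So lx⁻² = m⁴·cd⁻².
H = kg·m²·s⁻²·A⁻².
Combining: s·cd·mol²·lx⁻²·H = s · cd · mol² · (m⁴·cd⁻²) · (kg·m²·s⁻²·A⁻²) = kg·m⁶·s⁻¹·A⁻²·mol²·cd⁻¹.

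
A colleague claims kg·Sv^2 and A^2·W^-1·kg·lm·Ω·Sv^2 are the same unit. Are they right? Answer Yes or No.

Left side:
  Sv = m²·s⁻².
  So Sv² = m⁴·s⁻⁴.
  Combining: kg·Sv² = kg · (m⁴·s⁻⁴) = kg·m⁴·s⁻⁴.
Right side:
  W = kg·m²·s⁻³.
  So W⁻¹ = kg⁻¹·m⁻²·s³.
  lm = cd.
  Ω = kg·m²·s⁻³·A⁻².
  Sv = m²·s⁻².
  So Sv² = m⁴·s⁻⁴.
  Combining: A²·W⁻¹·kg·lm·Ω·Sv² = A² · (kg⁻¹·m⁻²·s³) · kg · cd · (kg·m²·s⁻³·A⁻²) · (m⁴·s⁻⁴) = kg·m⁴·s⁻⁴·cd.
Left is kg·m⁴·s⁻⁴; right is kg·m⁴·s⁻⁴·cd — different.

No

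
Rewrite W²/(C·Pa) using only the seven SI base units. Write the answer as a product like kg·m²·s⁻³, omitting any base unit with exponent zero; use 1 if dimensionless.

C = A·s = s·A (charge = current × time).
So C⁻¹ = s⁻¹·A⁻¹.
Pa = N/m² (pressure = force per area),
    = kg·m⁻¹·s⁻².
So Pa⁻¹ = kg⁻¹·m·s².
W = J/s (power = energy per time),
    = kg·m²·s⁻³.
So W² = kg²·m⁴·s⁻⁶.
Combining: C⁻¹·Pa⁻¹·W² = (s⁻¹·A⁻¹) · (kg⁻¹·m·s²) · (kg²·m⁴·s⁻⁶) = kg·m⁵·s⁻⁵·A⁻¹.

kg·m⁵·s⁻⁵·A⁻¹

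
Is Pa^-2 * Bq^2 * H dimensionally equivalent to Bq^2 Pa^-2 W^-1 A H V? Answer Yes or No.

Left side:
  Pa = N/m² (pressure = force per area),
      = kg·m⁻¹·s⁻².
  So Pa⁻² = kg⁻²·m²·s⁴.
  Bq = 1/s = s⁻¹ (activity is decays per second).
  So Bq² = s⁻².
  H = Wb/A (inductance = flux per current),
      = kg·m²·s⁻²·A⁻².
  Combining: Pa⁻²·Bq²·H = (kg⁻²·m²·s⁴) · s⁻² · (kg·m²·s⁻²·A⁻²) = kg⁻¹·m⁴·A⁻².
Right side:
  Bq = 1/s = s⁻¹ (activity is decays per second).
  So Bq² = s⁻².
  Pa = N/m² (pressure = force per area),
      = kg·m⁻¹·s⁻².
  So Pa⁻² = kg⁻²·m²·s⁴.
  W = J/s (power = energy per time),
      = kg·m²·s⁻³.
  So W⁻¹ = kg⁻¹·m⁻²·s³.
  H = Wb/A (inductance = flux per current),
      = kg·m²·s⁻²·A⁻².
  V = W/A (potential = power per current),
      = kg·m²·s⁻³·A⁻¹.
  Combining: Bq²·Pa⁻²·W⁻¹·A·H·V = s⁻² · (kg⁻²·m²·s⁴) · (kg⁻¹·m⁻²·s³) · A · (kg·m²·s⁻²·A⁻²) · (kg·m²·s⁻³·A⁻¹) = kg⁻¹·m⁴·A⁻².
Both reduce to kg⁻¹·m⁴·A⁻².

Yes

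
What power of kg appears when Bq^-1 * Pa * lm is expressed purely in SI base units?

1

Bq = 1/s = s⁻¹ (activity is decays per second).
So Bq⁻¹ = s.
Pa = N/m² (pressure = force per area),
    = kg·m⁻¹·s⁻².
lm = cd·sr = cd (luminous flux; sr is dimensionless).
Combining: Bq⁻¹·Pa·lm = s · (kg·m⁻¹·s⁻²) · cd = kg·m⁻¹·s⁻¹·cd.
The exponent of kg is 1.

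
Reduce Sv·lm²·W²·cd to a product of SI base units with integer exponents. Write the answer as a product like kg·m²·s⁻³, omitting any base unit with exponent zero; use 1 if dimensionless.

Sv = m²·s⁻².
lm = cd.
So lm² = cd².
W = kg·m²·s⁻³.
So W² = kg²·m⁴·s⁻⁶.
Combining: Sv·lm²·W²·cd = (m²·s⁻²) · cd² · (kg²·m⁴·s⁻⁶) · cd = kg²·m⁶·s⁻⁸·cd³.

kg²·m⁶·s⁻⁸·cd³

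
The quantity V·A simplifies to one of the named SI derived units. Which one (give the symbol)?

W

V = W/A (potential = power per current),
    = kg·m²·s⁻³·A⁻¹.
Combining: V·A = (kg·m²·s⁻³·A⁻¹) · A = kg·m²·s⁻³.
kg·m²·s⁻³ is the base-SI form of the watt.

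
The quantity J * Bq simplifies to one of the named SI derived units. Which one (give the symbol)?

W

J = N·m (work = force × distance),
    = kg·m²·s⁻².
Bq = 1/s = s⁻¹ (activity is decays per second).
Combining: J·Bq = (kg·m²·s⁻²) · s⁻¹ = kg·m²·s⁻³.
kg·m²·s⁻³ is the base-SI form of the watt.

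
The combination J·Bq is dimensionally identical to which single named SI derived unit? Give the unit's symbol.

J = N·m (work = force × distance),
    = kg·m²·s⁻².
Bq = 1/s = s⁻¹ (activity is decays per second).
Combining: J·Bq = (kg·m²·s⁻²) · s⁻¹ = kg·m²·s⁻³.
kg·m²·s⁻³ is the base-SI form of the watt.

W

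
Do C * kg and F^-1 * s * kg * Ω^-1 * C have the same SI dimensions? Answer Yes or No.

Yes

Left side:
  C = A·s = s·A (charge = current × time).
  Combining: C·kg = (s·A) · kg = kg·s·A.
Right side:
  F = kg⁻¹·m⁻²·s⁴·A².
  So F⁻¹ = kg·m²·s⁻⁴·A⁻².
  Ω = kg·m²·s⁻³·A⁻².
  So Ω⁻¹ = kg⁻¹·m⁻²·s³·A².
  C = s·A.
  Combining: F⁻¹·s·kg·Ω⁻¹·C = (kg·m²·s⁻⁴·A⁻²) · s · kg · (kg⁻¹·m⁻²·s³·A²) · (s·A) = kg·s·A.
Both reduce to kg·s·A.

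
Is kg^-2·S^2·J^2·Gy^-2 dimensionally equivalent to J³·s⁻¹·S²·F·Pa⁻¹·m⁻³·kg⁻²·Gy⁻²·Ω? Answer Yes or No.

Left side:
  S = 1/Ω (conductance is reciprocal resistance),
      = kg⁻¹·m⁻²·s³·A².
  So S² = kg⁻²·m⁻⁴·s⁶·A⁴.
  J = N·m (work = force × distance),
      = kg·m²·s⁻².
  So J² = kg²·m⁴·s⁻⁴.
  Gy = J/kg (absorbed dose = energy per mass),
      = m²·s⁻².
  So Gy⁻² = m⁻⁴·s⁴.
  Combining: kg⁻²·S²·J²·Gy⁻² = kg⁻² · (kg⁻²·m⁻⁴·s⁶·A⁴) · (kg²·m⁴·s⁻⁴) · (m⁻⁴·s⁴) = kg⁻²·m⁻⁴·s⁶·A⁴.
Right side:
  J = N·m (work = force × distance),
      = kg·m²·s⁻².
  So J³ = kg³·m⁶·s⁻⁶.
  S = 1/Ω (conductance is reciprocal resistance),
      = kg⁻¹·m⁻²·s³·A².
  So S² = kg⁻²·m⁻⁴·s⁶·A⁴.
  F = C/V (capacitance = charge per voltage),
      = A·s/(kg·m²·s⁻³·A⁻¹) (substituting C and V),
      = kg⁻¹·m⁻²·s⁴·A².
  Pa = N/m² (pressure = force per area),
      = kg·m⁻¹·s⁻².
  So Pa⁻¹ = kg⁻¹·m·s².
  Gy = J/kg (absorbed dose = energy per mass),
      = m²·s⁻².
  So Gy⁻² = m⁻⁴·s⁴.
  Ω = V/A (resistance = voltage per current),
      = kg·m²·s⁻³·A⁻².
  Combining: J³·s⁻¹·S²·F·Pa⁻¹·m⁻³·kg⁻²·Gy⁻²·Ω = (kg³·m⁶·s⁻⁶) · s⁻¹ · (kg⁻²·m⁻⁴·s⁶·A⁴) · (kg⁻¹·m⁻²·s⁴·A²) · (kg⁻¹·m·s²) · m⁻³ · kg⁻² · (m⁻⁴·s⁴) · (kg·m²·s⁻³·A⁻²) = kg⁻²·m⁻⁴·s⁶·A⁴.
Both reduce to kg⁻²·m⁻⁴·s⁶·A⁴.

Yes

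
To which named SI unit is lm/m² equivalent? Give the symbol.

lm = cd.
Combining: m⁻²·lm = m⁻² · cd = m⁻²·cd.
m⁻²·cd is the base-SI form of the lux.

lx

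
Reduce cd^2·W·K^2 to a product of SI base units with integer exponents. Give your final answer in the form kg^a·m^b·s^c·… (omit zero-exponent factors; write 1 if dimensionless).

kg·m²·s⁻³·K²·cd²

W = kg·m²·s⁻³.
Combining: cd²·W·K² = cd² · (kg·m²·s⁻³) · K² = kg·m²·s⁻³·K²·cd².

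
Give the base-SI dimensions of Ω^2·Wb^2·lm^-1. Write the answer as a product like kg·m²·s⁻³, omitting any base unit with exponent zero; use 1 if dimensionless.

kg⁴·m⁸·s⁻¹⁰·A⁻⁶·cd⁻¹

Ω = kg·m²·s⁻³·A⁻².
So Ω² = kg²·m⁴·s⁻⁶·A⁻⁴.
Wb = kg·m²·s⁻²·A⁻¹.
So Wb² = kg²·m⁴·s⁻⁴·A⁻².
lm = cd.
So lm⁻¹ = cd⁻¹.
Combining: Ω²·Wb²·lm⁻¹ = (kg²·m⁴·s⁻⁶·A⁻⁴) · (kg²·m⁴·s⁻⁴·A⁻²) · cd⁻¹ = kg⁴·m⁸·s⁻¹⁰·A⁻⁶·cd⁻¹.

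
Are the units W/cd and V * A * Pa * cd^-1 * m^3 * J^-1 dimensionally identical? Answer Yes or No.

Yes

Left side:
  W = kg·m²·s⁻³.
  Combining: cd⁻¹·W = cd⁻¹ · (kg·m²·s⁻³) = kg·m²·s⁻³·cd⁻¹.
Right side:
  V = W/A (potential = power per current),
      = kg·m²·s⁻³·A⁻¹.
  Pa = N/m² (pressure = force per area),
      = kg·m⁻¹·s⁻².
  J = N·m (work = force × distance),
      = kg·m²·s⁻².
  So J⁻¹ = kg⁻¹·m⁻²·s².
  Combining: V·A·Pa·cd⁻¹·m³·J⁻¹ = (kg·m²·s⁻³·A⁻¹) · A · (kg·m⁻¹·s⁻²) · cd⁻¹ · m³ · (kg⁻¹·m⁻²·s²) = kg·m²·s⁻³·cd⁻¹.
Both reduce to kg·m²·s⁻³·cd⁻¹.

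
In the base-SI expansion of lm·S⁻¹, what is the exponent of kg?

lm = cd.
S = kg⁻¹·m⁻²·s³·A².
So S⁻¹ = kg·m²·s⁻³·A⁻².
Combining: lm·S⁻¹ = cd · (kg·m²·s⁻³·A⁻²) = kg·m²·s⁻³·A⁻²·cd.
The exponent of kg is 1.

1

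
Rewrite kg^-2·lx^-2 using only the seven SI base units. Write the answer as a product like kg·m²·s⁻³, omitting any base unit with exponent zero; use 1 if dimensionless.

lx = lm/m² (illuminance = luminous flux per area),
    = m⁻²·cd.
So lx⁻² = m⁴·cd⁻².
Combining: kg⁻²·lx⁻² = kg⁻² · (m⁴·cd⁻²) = kg⁻²·m⁴·cd⁻².

kg⁻²·m⁴·cd⁻²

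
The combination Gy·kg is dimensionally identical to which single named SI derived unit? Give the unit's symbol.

J

Gy = J/kg (absorbed dose = energy per mass),
    = m²·s⁻².
Combining: Gy·kg = (m²·s⁻²) · kg = kg·m²·s⁻².
kg·m²·s⁻² is the base-SI form of the joule.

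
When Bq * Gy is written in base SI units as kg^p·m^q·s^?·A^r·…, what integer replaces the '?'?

-3

Bq = 1/s = s⁻¹ (activity is decays per second).
Gy = J/kg (absorbed dose = energy per mass),
    = m²·s⁻².
Combining: Bq·Gy = s⁻¹ · (m²·s⁻²) = m²·s⁻³.
The exponent of s is -3.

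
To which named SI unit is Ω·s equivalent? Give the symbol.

H

Ω = V/A (resistance = voltage per current),
    = kg·m²·s⁻³·A⁻².
Combining: Ω·s = (kg·m²·s⁻³·A⁻²) · s = kg·m²·s⁻²·A⁻².
kg·m²·s⁻²·A⁻² is the base-SI form of the henry.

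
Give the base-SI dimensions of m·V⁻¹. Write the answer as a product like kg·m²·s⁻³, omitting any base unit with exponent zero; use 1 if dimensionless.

V = kg·m²·s⁻³·A⁻¹.
So V⁻¹ = kg⁻¹·m⁻²·s³·A.
Combining: m·V⁻¹ = m · (kg⁻¹·m⁻²·s³·A) = kg⁻¹·m⁻¹·s³·A.

kg⁻¹·m⁻¹·s³·A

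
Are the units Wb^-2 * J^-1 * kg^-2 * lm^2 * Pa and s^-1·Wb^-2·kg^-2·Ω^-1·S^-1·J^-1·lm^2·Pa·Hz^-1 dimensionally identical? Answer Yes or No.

Yes

Left side:
  Wb = V·s (flux: a volt is a weber per second),
      = kg·m²·s⁻²·A⁻¹.
  So Wb⁻² = kg⁻²·m⁻⁴·s⁴·A².
  J = N·m (work = force × distance),
      = kg·m²·s⁻².
  So J⁻¹ = kg⁻¹·m⁻²·s².
  lm = cd·sr = cd (luminous flux; sr is dimensionless).
  So lm² = cd².
  Pa = N/m² (pressure = force per area),
      = kg·m⁻¹·s⁻².
  Combining: Wb⁻²·J⁻¹·kg⁻²·lm²·Pa = (kg⁻²·m⁻⁴·s⁴·A²) · (kg⁻¹·m⁻²·s²) · kg⁻² · cd² · (kg·m⁻¹·s⁻²) = kg⁻⁴·m⁻⁷·s⁴·A²·cd².
Right side:
  Wb = V·s (flux: a volt is a weber per second),
      = kg·m²·s⁻²·A⁻¹.
  So Wb⁻² = kg⁻²·m⁻⁴·s⁴·A².
  Ω = V/A (resistance = voltage per current),
      = kg·m²·s⁻³·A⁻².
  So Ω⁻¹ = kg⁻¹·m⁻²·s³·A².
  S = 1/Ω (conductance is reciprocal resistance),
      = kg⁻¹·m⁻²·s³·A².
  So S⁻¹ = kg·m²·s⁻³·A⁻².
  J = N·m (work = force × distance),
      = kg·m²·s⁻².
  So J⁻¹ = kg⁻¹·m⁻²·s².
  lm = cd·sr = cd (luminous flux; sr is dimensionless).
  So lm² = cd².
  Pa = N/m² (pressure = force per area),
      = kg·m⁻¹·s⁻².
  Hz = 1/s = s⁻¹ (frequency is cycles per second).
  So Hz⁻¹ = s.
  Combining: s⁻¹·Wb⁻²·kg⁻²·Ω⁻¹·S⁻¹·J⁻¹·lm²·Pa·Hz⁻¹ = s⁻¹ · (kg⁻²·m⁻⁴·s⁴·A²) · kg⁻² · (kg⁻¹·m⁻²·s³·A²) · (kg·m²·s⁻³·A⁻²) · (kg⁻¹·m⁻²·s²) · cd² · (kg·m⁻¹·s⁻²) · s = kg⁻⁴·m⁻⁷·s⁴·A²·cd².
Both reduce to kg⁻⁴·m⁻⁷·s⁴·A²·cd².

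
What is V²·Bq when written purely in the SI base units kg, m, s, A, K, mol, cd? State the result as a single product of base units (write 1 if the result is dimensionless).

V = kg·m²·s⁻³·A⁻¹.
So V² = kg²·m⁴·s⁻⁶·A⁻².
Bq = s⁻¹.
Combining: V²·Bq = (kg²·m⁴·s⁻⁶·A⁻²) · s⁻¹ = kg²·m⁴·s⁻⁷·A⁻².

kg²·m⁴·s⁻⁷·A⁻²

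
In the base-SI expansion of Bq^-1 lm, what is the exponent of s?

Bq = s⁻¹.
So Bq⁻¹ = s.
lm = cd.
Combining: Bq⁻¹·lm = s · cd = s·cd.
The exponent of s is 1.

1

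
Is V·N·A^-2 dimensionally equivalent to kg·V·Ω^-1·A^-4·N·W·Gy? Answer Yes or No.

Left side:
  V = W/A (potential = power per current),
      = kg·m²·s⁻³·A⁻¹.
  N = kg·m/s² = kg·m·s⁻² (force = mass × acceleration).
  Combining: V·N·A⁻² = (kg·m²·s⁻³·A⁻¹) · (kg·m·s⁻²) · A⁻² = kg²·m³·s⁻⁵·A⁻³.
Right side:
  V = W/A (potential = power per current),
      = kg·m²·s⁻³·A⁻¹.
  Ω = V/A (resistance = voltage per current),
      = kg·m²·s⁻³·A⁻².
  So Ω⁻¹ = kg⁻¹·m⁻²·s³·A².
  N = kg·m/s² = kg·m·s⁻² (force = mass × acceleration).
  W = J/s (power = energy per time),
      = kg·m²·s⁻³.
  Gy = J/kg (absorbed dose = energy per mass),
      = m²·s⁻².
  Combining: kg·V·Ω⁻¹·A⁻⁴·N·W·Gy = kg · (kg·m²·s⁻³·A⁻¹) · (kg⁻¹·m⁻²·s³·A²) · A⁻⁴ · (kg·m·s⁻²) · (kg·m²·s⁻³) · (m²·s⁻²) = kg³·m⁵·s⁻⁷·A⁻³.
Left is kg²·m³·s⁻⁵·A⁻³; right is kg³·m⁵·s⁻⁷·A⁻³ — different.

No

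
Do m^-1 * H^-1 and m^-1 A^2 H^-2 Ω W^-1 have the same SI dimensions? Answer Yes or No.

No

Left side:
  H = Wb/A (inductance = flux per current),
      = kg·m²·s⁻²·A⁻².
  So H⁻¹ = kg⁻¹·m⁻²·s²·A².
  Combining: m⁻¹·H⁻¹ = m⁻¹ · (kg⁻¹·m⁻²·s²·A²) = kg⁻¹·m⁻³·s²·A².
Right side:
  H = kg·m²·s⁻²·A⁻².
  So H⁻² = kg⁻²·m⁻⁴·s⁴·A⁴.
  Ω = kg·m²·s⁻³·A⁻².
  W = kg·m²·s⁻³.
  So W⁻¹ = kg⁻¹·m⁻²·s³.
  Combining: m⁻¹·A²·H⁻²·Ω·W⁻¹ = m⁻¹ · A² · (kg⁻²·m⁻⁴·s⁴·A⁴) · (kg·m²·s⁻³·A⁻²) · (kg⁻¹·m⁻²·s³) = kg⁻²·m⁻⁵·s⁴·A⁴.
Left is kg⁻¹·m⁻³·s²·A²; right is kg⁻²·m⁻⁵·s⁴·A⁴ — different.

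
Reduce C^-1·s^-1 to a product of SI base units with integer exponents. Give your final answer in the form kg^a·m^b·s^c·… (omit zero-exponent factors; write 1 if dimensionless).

s⁻²·A⁻¹

C = s·A.
So C⁻¹ = s⁻¹·A⁻¹.
Combining: C⁻¹·s⁻¹ = (s⁻¹·A⁻¹) · s⁻¹ = s⁻²·A⁻¹.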